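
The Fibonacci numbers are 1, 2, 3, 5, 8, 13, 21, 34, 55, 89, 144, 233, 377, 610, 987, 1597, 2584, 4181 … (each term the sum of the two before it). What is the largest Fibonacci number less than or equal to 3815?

2584

2584 ≤ 3815 < 4181, so the largest Fibonacci number not exceeding 3815 is 2584.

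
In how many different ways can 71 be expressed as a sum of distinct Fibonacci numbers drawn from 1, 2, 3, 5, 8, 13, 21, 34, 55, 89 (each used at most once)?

Each representation comes from the Zeckendorf form by replacing some F_k with F_{k−1} + F_{k−2} where possible.
71 = 55+13+3 = 55+13+2+1 = 55+8+5+3 = … (5 more), for 8 in all.

8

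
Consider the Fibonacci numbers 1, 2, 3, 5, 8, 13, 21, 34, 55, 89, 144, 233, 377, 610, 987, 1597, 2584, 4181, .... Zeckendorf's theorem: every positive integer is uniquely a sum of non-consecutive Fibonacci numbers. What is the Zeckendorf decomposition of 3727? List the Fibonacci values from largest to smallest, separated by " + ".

3727: greatest Fibonacci not exceeding it is 2584, leaving 1143
1143: greatest Fibonacci not exceeding it is 987, leaving 156
156: greatest Fibonacci not exceeding it is 144, leaving 12
12: greatest Fibonacci not exceeding it is 8, leaving 4
4: greatest Fibonacci not exceeding it is 3, leaving 1
1: greatest Fibonacci not exceeding it is 1, leaving 0
So 3727 = 2584 + 987 + 144 + 8 + 3 + 1, with no two terms consecutive in the sequence.

2584 + 987 + 144 + 8 + 3 + 1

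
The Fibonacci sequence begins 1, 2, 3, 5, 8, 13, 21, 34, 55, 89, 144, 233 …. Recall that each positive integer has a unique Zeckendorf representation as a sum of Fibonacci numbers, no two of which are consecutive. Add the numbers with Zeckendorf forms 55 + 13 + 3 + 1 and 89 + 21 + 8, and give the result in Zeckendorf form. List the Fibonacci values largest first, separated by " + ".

The two numbers are 72 and 118, so their sum is 190.
subtract 144 from 190: 46 remains
subtract 34 from 46: 12 remains
subtract 8 from 12: 4 remains
subtract 3 from 4: 1 remains
subtract 1 from 1: 0 remains

144 + 34 + 8 + 3 + 1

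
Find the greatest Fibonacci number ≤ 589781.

514229 ≤ 589781 < 832040, so the largest Fibonacci number not exceeding 589781 is 514229.

514229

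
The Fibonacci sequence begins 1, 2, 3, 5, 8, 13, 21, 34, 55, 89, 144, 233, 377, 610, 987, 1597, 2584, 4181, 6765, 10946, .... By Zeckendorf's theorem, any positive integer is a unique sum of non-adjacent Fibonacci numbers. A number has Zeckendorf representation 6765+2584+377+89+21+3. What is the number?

9839

6765+2584+377+89+21+3 = 9839.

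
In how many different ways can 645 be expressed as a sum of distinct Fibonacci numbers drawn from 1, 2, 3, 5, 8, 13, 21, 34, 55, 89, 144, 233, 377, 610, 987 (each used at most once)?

15

645 = 610+34+1 = 610+21+13+1 = 377+233+34+1 = 610+21+8+5+1 = 377+233+21+13+1 = … (10 more), for 15 in all.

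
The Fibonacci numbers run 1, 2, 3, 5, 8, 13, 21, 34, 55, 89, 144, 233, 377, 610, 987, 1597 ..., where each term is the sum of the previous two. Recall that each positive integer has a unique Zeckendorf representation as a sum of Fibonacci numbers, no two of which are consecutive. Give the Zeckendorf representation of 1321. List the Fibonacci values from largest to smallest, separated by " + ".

987 + 233 + 89 + 8 + 3 + 1

take 987 (≤ 1321); 1321 − 987 = 334
take 233 (≤ 334); 334 − 233 = 101
take 89 (≤ 101); 101 − 89 = 12
take 8 (≤ 12); 12 − 8 = 4
take 3 (≤ 4); 4 − 3 = 1
take 1 (≤ 1); 1 − 1 = 0
So 1321 = 987 + 233 + 89 + 8 + 3 + 1, with no two terms consecutive in the sequence.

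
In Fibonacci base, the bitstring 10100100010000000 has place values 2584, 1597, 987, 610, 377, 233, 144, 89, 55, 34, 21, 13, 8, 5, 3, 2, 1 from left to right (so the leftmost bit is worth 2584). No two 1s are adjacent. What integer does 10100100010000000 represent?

Summing the place values of the 1 bits: 2584 + 987 + 233 + 34 = 3838.

3838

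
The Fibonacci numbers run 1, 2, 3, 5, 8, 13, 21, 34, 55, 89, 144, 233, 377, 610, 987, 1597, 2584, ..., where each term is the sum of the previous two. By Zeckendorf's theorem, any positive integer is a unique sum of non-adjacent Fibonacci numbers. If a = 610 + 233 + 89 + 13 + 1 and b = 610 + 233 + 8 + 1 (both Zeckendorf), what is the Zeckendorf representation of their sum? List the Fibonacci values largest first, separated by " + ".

The two numbers are 946 and 852, so their sum is 1798.
Greedily peel off the largest Fibonacci term at each step:
take 1597 (≤ 1798); 1798 − 1597 = 201
take 144 (≤ 201); 201 − 144 = 57
take 55 (≤ 57); 57 − 55 = 2
take 2 (≤ 2); 2 − 2 = 0

1597 + 144 + 55 + 2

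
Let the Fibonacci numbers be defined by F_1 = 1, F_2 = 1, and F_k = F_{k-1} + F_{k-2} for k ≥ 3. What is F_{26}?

Iterating the recurrence up to F_{22} = 17711 and F_{21} = 10946:
F_{23} = F_{22} + F_{21} = 17711 + 10946 = 28657
F_{24} = F_{23} + F_{22} = 28657 + 17711 = 46368
F_{25} = F_{24} + F_{23} = 46368 + 28657 = 75025
F_{26} = F_{25} + F_{24} = 75025 + 46368 = 121393

121393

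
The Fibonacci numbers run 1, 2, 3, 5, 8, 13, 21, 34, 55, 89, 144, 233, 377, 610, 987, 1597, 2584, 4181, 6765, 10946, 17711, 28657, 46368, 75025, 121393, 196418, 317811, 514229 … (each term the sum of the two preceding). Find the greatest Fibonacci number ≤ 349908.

317811 ≤ 349908 < 514229, so the largest Fibonacci number not exceeding 349908 is 317811.

317811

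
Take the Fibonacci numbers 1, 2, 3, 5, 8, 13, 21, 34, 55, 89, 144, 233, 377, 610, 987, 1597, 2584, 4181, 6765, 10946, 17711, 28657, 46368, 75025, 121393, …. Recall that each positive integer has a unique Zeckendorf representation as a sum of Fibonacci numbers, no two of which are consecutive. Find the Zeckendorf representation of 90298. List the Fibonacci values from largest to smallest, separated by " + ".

75025 + 10946 + 4181 + 144 + 2

largest Fibonacci ≤ 90298 is 75025; 90298 − 75025 = 15273
largest Fibonacci ≤ 15273 is 10946; 15273 − 10946 = 4327
largest Fibonacci ≤ 4327 is 4181; 4327 − 4181 = 146
largest Fibonacci ≤ 146 is 144; 146 − 144 = 2
largest Fibonacci ≤ 2 is 2; 2 − 2 = 0
So 90298 = 75025 + 10946 + 4181 + 144 + 2, with no two terms consecutive in the sequence.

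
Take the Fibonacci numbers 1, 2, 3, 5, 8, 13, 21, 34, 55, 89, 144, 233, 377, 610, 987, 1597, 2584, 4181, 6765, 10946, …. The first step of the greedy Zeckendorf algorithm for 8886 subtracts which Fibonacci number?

6765

6765 ≤ 8886 < 10946, so the largest Fibonacci number not exceeding 8886 is 6765.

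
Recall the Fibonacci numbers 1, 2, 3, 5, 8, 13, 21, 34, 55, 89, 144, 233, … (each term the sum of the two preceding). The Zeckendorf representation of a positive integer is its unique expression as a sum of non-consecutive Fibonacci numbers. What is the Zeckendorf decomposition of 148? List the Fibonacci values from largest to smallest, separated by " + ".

148 − 144 = 4
4 − 3 = 1
1 − 1 = 0
So 148 = 144 + 3 + 1, with no two terms consecutive in the sequence.

144 + 3 + 1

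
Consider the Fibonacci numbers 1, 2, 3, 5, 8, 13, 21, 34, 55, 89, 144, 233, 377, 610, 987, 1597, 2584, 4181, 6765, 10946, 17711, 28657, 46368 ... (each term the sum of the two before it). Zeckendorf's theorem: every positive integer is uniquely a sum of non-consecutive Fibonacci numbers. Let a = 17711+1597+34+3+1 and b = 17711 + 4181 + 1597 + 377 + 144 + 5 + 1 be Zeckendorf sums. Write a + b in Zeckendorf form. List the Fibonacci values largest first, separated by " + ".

28657 + 10946 + 2584 + 987 + 144 + 34 + 8 + 2

The two numbers are 19346 and 24016, so their sum is 43362.
Greedily peel off the largest Fibonacci term at each step:
28657 ≤ 43362 < 46368, so take 28657; remainder 14705
10946 ≤ 14705 < 17711, so take 10946; remainder 3759
2584 ≤ 3759 < 4181, so take 2584; remainder 1175
987 ≤ 1175 < 1597, so take 987; remainder 188
144 ≤ 188 < 233, so take 144; remainder 44
34 ≤ 44 < 55, so take 34; remainder 10
8 ≤ 10 < 13, so take 8; remainder 2
2 ≤ 2 < 3, so take 2; remainder 0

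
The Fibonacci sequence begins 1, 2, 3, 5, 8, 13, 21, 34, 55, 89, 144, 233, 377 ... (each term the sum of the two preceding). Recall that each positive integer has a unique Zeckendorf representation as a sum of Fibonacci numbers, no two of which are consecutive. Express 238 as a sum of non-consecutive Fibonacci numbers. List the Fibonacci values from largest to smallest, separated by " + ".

Repeatedly subtract the largest Fibonacci number that fits:
233 ≤ 238 < 377, so take 233; remainder 5
5 ≤ 5 < 8, so take 5; remainder 0
So 238 = 233 + 5, with no two terms consecutive in the sequence.

233 + 5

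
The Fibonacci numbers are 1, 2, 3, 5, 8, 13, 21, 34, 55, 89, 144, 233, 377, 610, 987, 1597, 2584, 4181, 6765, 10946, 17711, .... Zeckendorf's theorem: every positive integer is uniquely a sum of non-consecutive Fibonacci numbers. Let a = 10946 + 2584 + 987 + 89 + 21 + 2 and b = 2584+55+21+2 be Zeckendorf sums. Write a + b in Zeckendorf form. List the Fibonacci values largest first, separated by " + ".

The two numbers are 14629 and 2662, so their sum is 17291.
take 10946 (≤ 17291); 17291 − 10946 = 6345
take 4181 (≤ 6345); 6345 − 4181 = 2164
take 1597 (≤ 2164); 2164 − 1597 = 567
take 377 (≤ 567); 567 − 377 = 190
take 144 (≤ 190); 190 − 144 = 46
take 34 (≤ 46); 46 − 34 = 12
take 8 (≤ 12); 12 − 8 = 4
take 3 (≤ 4); 4 − 3 = 1
take 1 (≤ 1); 1 − 1 = 0

10946 + 4181 + 1597 + 377 + 144 + 34 + 8 + 3 + 1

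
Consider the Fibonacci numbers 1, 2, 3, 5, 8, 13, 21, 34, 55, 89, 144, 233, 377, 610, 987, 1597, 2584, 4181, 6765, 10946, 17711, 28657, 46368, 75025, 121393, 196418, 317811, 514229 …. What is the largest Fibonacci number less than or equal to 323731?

317811

317811 ≤ 323731 < 514229, so the largest Fibonacci number not exceeding 323731 is 317811.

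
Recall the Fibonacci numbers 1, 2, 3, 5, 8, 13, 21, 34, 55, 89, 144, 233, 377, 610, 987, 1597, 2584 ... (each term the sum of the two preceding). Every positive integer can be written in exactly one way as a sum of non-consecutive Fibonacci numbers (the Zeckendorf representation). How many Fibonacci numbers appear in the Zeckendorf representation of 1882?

subtract 1597 from 1882: 285 remains
subtract 233 from 285: 52 remains
subtract 34 from 52: 18 remains
subtract 13 from 18: 5 remains
subtract 5 from 5: 0 remains
1882 = 1597 + 233 + 34 + 13 + 5, which has 5 terms.

5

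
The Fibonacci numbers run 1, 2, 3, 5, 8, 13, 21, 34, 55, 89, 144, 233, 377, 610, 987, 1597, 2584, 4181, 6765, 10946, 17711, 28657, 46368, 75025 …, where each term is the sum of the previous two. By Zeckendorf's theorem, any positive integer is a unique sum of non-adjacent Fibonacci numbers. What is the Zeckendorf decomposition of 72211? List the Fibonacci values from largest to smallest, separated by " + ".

72211: greatest Fibonacci not exceeding it is 46368, leaving 25843
25843: greatest Fibonacci not exceeding it is 17711, leaving 8132
8132: greatest Fibonacci not exceeding it is 6765, leaving 1367
1367: greatest Fibonacci not exceeding it is 987, leaving 380
380: greatest Fibonacci not exceeding it is 377, leaving 3
3: greatest Fibonacci not exceeding it is 3, leaving 0
So 72211 = 46368 + 17711 + 6765 + 987 + 377 + 3, with no two terms consecutive in the sequence.

46368 + 17711 + 6765 + 987 + 377 + 3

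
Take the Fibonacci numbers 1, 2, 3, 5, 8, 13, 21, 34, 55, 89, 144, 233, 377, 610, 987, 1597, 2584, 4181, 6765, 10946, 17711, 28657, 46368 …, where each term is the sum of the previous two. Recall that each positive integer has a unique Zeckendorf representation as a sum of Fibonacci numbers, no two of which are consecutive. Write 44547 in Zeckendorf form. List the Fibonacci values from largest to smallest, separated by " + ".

28657 + 10946 + 4181 + 610 + 144 + 8 + 1

take 28657 (≤ 44547); 44547 − 28657 = 15890
take 10946 (≤ 15890); 15890 − 10946 = 4944
take 4181 (≤ 4944); 4944 − 4181 = 763
take 610 (≤ 763); 763 − 610 = 153
take 144 (≤ 153); 153 − 144 = 9
take 8 (≤ 9); 9 − 8 = 1
take 1 (≤ 1); 1 − 1 = 0
So 44547 = 28657 + 10946 + 4181 + 610 + 144 + 8 + 1, with no two terms consecutive in the sequence.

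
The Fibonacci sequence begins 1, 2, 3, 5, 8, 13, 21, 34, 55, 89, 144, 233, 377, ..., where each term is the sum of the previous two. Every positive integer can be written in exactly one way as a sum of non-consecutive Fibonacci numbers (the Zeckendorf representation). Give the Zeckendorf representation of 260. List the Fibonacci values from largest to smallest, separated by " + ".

Greedy algorithm:
260: greatest Fibonacci not exceeding it is 233, leaving 27
27: greatest Fibonacci not exceeding it is 21, leaving 6
6: greatest Fibonacci not exceeding it is 5, leaving 1
1: greatest Fibonacci not exceeding it is 1, leaving 0
So 260 = 233 + 21 + 5 + 1, with no two terms consecutive in the sequence.

233 + 21 + 5 + 1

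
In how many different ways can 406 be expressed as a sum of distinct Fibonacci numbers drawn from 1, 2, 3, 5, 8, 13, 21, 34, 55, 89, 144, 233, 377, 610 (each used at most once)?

17

Each representation comes from the Zeckendorf form by replacing some F_k with F_{k−1} + F_{k−2} where possible.
406 = 377+21+8 = 377+21+5+3 = 233+144+21+8 = … (14 more), for 17 in all.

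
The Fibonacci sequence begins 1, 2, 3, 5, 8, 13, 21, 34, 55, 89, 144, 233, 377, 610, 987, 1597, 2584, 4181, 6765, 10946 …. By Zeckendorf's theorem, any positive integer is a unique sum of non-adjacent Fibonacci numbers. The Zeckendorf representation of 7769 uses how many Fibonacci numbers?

Greedy algorithm:
6765 ≤ 7769 < 10946, so take 6765; remainder 1004
987 ≤ 1004 < 1597, so take 987; remainder 17
13 ≤ 17 < 21, so take 13; remainder 4
3 ≤ 4 < 5, so take 3; remainder 1
1 ≤ 1 < 2, so take 1; remainder 0
7769 = 6765 + 987 + 13 + 3 + 1, which has 5 terms.

5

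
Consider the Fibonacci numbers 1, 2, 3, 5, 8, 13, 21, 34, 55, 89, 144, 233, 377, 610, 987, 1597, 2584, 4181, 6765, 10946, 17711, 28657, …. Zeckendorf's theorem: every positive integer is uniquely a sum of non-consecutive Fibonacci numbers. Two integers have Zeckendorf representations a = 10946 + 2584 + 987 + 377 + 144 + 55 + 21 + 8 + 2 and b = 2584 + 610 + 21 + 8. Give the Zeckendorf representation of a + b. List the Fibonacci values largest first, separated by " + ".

The two numbers are 15124 and 3223, so their sum is 18347.
subtract 17711 from 18347: 636 remains
subtract 610 from 636: 26 remains
subtract 21 from 26: 5 remains
subtract 5 from 5: 0 remains

17711 + 610 + 21 + 5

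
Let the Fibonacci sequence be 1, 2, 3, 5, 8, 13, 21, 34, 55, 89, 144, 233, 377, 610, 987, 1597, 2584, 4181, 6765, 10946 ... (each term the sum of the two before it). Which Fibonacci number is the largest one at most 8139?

6765 ≤ 8139 < 10946, so the largest Fibonacci number not exceeding 8139 is 6765.

6765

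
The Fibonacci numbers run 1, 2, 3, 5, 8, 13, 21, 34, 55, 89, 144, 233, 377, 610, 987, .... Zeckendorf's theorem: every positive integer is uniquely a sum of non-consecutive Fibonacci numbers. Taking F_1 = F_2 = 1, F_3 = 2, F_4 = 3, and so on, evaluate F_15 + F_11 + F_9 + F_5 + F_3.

740

F_15 + F_11 + F_9 + F_5 + F_3 = 610 + 89 + 34 + 5 + 2 = 740.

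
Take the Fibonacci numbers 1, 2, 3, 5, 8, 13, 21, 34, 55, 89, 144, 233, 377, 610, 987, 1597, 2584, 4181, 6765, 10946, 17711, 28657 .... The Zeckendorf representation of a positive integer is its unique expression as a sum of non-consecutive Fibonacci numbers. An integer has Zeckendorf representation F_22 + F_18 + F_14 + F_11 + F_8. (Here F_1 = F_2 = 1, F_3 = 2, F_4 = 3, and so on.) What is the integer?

F_22 + F_18 + F_14 + F_11 + F_8 = 17711 + 2584 + 377 + 89 + 21 = 20782.

20782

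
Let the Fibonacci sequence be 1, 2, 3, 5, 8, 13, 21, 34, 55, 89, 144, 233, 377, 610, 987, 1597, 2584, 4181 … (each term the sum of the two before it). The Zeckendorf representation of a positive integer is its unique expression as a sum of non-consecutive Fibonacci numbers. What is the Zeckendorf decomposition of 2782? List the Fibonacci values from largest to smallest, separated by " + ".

Greedy algorithm:
2782 − 2584 = 198
198 − 144 = 54
54 − 34 = 20
20 − 13 = 7
7 − 5 = 2
2 − 2 = 0
So 2782 = 2584 + 144 + 34 + 13 + 5 + 2, with no two terms consecutive in the sequence.

2584 + 144 + 34 + 13 + 5 + 2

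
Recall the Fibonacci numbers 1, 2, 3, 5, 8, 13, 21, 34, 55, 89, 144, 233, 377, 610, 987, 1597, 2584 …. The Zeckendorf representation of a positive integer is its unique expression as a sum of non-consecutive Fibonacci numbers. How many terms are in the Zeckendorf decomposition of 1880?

1597 ≤ 1880 < 2584, so take 1597; remainder 283
233 ≤ 283 < 377, so take 233; remainder 50
34 ≤ 50 < 55, so take 34; remainder 16
13 ≤ 16 < 21, so take 13; remainder 3
3 ≤ 3 < 5, so take 3; remainder 0
1880 = 1597 + 233 + 34 + 13 + 3, which has 5 terms.

5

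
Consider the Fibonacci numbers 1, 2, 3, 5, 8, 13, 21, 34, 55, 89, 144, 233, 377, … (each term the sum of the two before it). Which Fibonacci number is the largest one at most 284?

233 ≤ 284 < 377, so the largest Fibonacci number not exceeding 284 is 233.

233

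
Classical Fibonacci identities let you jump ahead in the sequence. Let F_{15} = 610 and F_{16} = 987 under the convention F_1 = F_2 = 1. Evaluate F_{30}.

By the doubling identity F_{2k} = F_k(2F_{k+1} − F_k): F_{30} = 610·(2·987 − 610) = 610·1364 = 832040.

832040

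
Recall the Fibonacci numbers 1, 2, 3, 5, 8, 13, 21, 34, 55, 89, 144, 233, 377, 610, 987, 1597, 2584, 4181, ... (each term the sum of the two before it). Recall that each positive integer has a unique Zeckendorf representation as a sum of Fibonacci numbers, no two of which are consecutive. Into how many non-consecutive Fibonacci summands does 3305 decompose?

Greedily peel off the largest Fibonacci term at each step:
2584 ≤ 3305 < 4181, so take 2584; remainder 721
610 ≤ 721 < 987, so take 610; remainder 111
89 ≤ 111 < 144, so take 89; remainder 22
21 ≤ 22 < 34, so take 21; remainder 1
1 ≤ 1 < 2, so take 1; remainder 0
3305 = 2584 + 610 + 89 + 21 + 1, which has 5 terms.

5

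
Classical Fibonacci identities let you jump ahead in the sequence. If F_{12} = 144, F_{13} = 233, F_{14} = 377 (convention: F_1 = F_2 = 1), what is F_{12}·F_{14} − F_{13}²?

144·377 − 233² = 54288 − 54289 = -1. (Cassini's identity: F_{k−1}F_{k+1} − F_k² = (−1)^k.)

-1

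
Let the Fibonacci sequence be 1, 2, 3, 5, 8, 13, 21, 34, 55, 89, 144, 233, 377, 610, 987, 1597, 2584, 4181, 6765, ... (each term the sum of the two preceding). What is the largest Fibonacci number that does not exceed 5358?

4181

4181 ≤ 5358 < 6765, so the largest Fibonacci number not exceeding 5358 is 4181.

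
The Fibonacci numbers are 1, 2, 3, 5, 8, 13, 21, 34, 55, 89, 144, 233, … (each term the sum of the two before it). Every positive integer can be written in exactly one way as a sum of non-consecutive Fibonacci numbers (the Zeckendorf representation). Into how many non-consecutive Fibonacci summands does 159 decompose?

Greedily peel off the largest Fibonacci term at each step:
159: greatest Fibonacci not exceeding it is 144, leaving 15
15: greatest Fibonacci not exceeding it is 13, leaving 2
2: greatest Fibonacci not exceeding it is 2, leaving 0
159 = 144 + 13 + 2, which has 3 terms.

3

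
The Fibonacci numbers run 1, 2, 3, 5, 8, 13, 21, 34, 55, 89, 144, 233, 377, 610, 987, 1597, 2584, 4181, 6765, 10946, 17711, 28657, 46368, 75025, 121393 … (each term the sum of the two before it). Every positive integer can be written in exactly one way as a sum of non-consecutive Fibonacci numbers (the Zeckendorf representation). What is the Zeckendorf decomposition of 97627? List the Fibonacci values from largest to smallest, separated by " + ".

Greedily peel off the largest Fibonacci term at each step:
97627 − 75025 = 22602
22602 − 17711 = 4891
4891 − 4181 = 710
710 − 610 = 100
100 − 89 = 11
11 − 8 = 3
3 − 3 = 0
So 97627 = 75025 + 17711 + 4181 + 610 + 89 + 8 + 3, with no two terms consecutive in the sequence.

75025 + 17711 + 4181 + 610 + 89 + 8 + 3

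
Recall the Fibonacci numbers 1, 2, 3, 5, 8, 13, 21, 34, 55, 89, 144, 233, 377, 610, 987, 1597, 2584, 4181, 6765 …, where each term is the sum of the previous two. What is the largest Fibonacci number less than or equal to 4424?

4181 ≤ 4424 < 6765, so the largest Fibonacci number not exceeding 4424 is 4181.

4181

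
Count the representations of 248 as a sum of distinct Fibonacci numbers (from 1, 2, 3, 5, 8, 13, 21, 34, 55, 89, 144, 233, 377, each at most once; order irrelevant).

7

248 = 233+13+2 = 233+8+5+2 = 144+89+13+2 = 144+89+8+5+2 = 144+55+34+13+2 = … (2 more), for 7 in all.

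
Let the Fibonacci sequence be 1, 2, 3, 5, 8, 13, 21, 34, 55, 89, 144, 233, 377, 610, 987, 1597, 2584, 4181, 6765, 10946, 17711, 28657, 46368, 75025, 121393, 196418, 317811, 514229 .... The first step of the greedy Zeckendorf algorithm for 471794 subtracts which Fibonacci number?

317811

317811 ≤ 471794 < 514229, so the largest Fibonacci number not exceeding 471794 is 317811.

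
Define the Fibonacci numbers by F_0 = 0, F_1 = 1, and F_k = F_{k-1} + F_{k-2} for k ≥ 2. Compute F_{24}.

Iterating the recurrence up to F_{19} = 4181 and F_{18} = 2584:
F_{20} = F_{19} + F_{18} = 4181 + 2584 = 6765
F_{21} = F_{20} + F_{19} = 6765 + 4181 = 10946
F_{22} = F_{21} + F_{20} = 10946 + 6765 = 17711
F_{23} = F_{22} + F_{21} = 17711 + 10946 = 28657
F_{24} = F_{23} + F_{22} = 28657 + 17711 = 46368

46368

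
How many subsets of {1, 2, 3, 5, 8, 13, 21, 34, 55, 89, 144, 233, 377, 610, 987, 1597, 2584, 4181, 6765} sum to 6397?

26

6397 = 4181+1597+610+8+1 = 4181+1597+610+5+3+1 = 4181+1597+377+233+8+1 = … (23 more), for 26 in all.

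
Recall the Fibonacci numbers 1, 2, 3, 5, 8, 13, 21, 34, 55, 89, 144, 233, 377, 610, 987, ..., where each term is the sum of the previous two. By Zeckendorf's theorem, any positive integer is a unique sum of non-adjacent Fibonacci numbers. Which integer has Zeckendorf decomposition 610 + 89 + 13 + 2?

714

610 + 89 + 13 + 2 = 714.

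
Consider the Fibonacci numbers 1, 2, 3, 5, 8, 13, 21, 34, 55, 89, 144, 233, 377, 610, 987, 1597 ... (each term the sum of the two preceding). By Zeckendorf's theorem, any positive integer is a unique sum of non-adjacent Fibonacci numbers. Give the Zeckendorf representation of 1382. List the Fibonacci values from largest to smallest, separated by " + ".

Repeatedly subtract the largest Fibonacci number that fits:
1382 − 987 = 395
395 − 377 = 18
18 − 13 = 5
5 − 5 = 0
So 1382 = 987 + 377 + 13 + 5, with no two terms consecutive in the sequence.

987 + 377 + 13 + 5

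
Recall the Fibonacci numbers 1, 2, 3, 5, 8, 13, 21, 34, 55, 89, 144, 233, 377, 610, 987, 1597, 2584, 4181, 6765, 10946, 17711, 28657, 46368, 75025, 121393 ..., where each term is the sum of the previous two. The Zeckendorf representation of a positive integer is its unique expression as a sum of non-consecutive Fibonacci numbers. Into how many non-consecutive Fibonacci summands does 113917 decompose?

Greedy algorithm:
113917: greatest Fibonacci not exceeding it is 75025, leaving 38892
38892: greatest Fibonacci not exceeding it is 28657, leaving 10235
10235: greatest Fibonacci not exceeding it is 6765, leaving 3470
3470: greatest Fibonacci not exceeding it is 2584, leaving 886
886: greatest Fibonacci not exceeding it is 610, leaving 276
276: greatest Fibonacci not exceeding it is 233, leaving 43
43: greatest Fibonacci not exceeding it is 34, leaving 9
9: greatest Fibonacci not exceeding it is 8, leaving 1
1: greatest Fibonacci not exceeding it is 1, leaving 0
113917 = 75025 + 28657 + 6765 + 2584 + 610 + 233 + 34 + 8 + 1, which has 9 terms.

9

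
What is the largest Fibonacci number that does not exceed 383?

377 ≤ 383 < 610, so the largest Fibonacci number not exceeding 383 is 377.

377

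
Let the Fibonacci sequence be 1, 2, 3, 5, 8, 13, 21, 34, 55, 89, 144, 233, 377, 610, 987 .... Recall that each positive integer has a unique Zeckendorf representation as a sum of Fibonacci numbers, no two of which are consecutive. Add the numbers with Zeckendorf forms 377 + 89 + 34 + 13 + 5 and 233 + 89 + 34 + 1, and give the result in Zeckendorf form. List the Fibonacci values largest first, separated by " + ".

The two numbers are 518 and 357, so their sum is 875.
Greedy algorithm:
875: greatest Fibonacci not exceeding it is 610, leaving 265
265: greatest Fibonacci not exceeding it is 233, leaving 32
32: greatest Fibonacci not exceeding it is 21, leaving 11
11: greatest Fibonacci not exceeding it is 8, leaving 3
3: greatest Fibonacci not exceeding it is 3, leaving 0

610 + 233 + 21 + 8 + 3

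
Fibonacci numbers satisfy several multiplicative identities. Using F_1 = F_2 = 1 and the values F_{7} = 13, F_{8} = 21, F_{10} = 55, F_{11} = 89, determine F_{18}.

By the addition formula F_{m+n} = F_m F_{n+1} + F_{m−1} F_n with m=8, n=10: F_{18} = 21·89 + 13·55 = 1869 + 715 = 2584.

2584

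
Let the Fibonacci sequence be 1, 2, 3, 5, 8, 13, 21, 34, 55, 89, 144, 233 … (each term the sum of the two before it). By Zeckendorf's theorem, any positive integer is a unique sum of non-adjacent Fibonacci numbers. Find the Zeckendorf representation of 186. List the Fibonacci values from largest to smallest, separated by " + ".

144 + 34 + 8

Repeatedly subtract the largest Fibonacci number that fits:
144 ≤ 186 < 233, so take 144; remainder 42
34 ≤ 42 < 55, so take 34; remainder 8
8 ≤ 8 < 13, so take 8; remainder 0
So 186 = 144 + 34 + 8, with no two terms consecutive in the sequence.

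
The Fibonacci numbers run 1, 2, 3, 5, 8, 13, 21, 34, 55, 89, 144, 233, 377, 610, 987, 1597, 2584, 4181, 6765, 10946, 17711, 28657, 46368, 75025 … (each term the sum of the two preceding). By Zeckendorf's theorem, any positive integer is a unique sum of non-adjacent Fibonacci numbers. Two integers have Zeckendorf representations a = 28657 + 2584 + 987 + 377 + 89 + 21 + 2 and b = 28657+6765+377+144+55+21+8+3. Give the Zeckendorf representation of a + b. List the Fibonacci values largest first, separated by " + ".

46368 + 17711 + 4181 + 377 + 89 + 21

The two numbers are 32717 and 36030, so their sum is 68747.
Greedy algorithm:
68747 − 46368 = 22379
22379 − 17711 = 4668
4668 − 4181 = 487
487 − 377 = 110
110 − 89 = 21
21 − 21 = 0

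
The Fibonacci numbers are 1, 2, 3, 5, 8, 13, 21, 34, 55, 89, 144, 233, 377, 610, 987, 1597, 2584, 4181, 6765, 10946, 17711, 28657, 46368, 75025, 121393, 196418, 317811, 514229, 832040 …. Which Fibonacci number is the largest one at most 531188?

514229

514229 ≤ 531188 < 832040, so the largest Fibonacci number not exceeding 531188 is 514229.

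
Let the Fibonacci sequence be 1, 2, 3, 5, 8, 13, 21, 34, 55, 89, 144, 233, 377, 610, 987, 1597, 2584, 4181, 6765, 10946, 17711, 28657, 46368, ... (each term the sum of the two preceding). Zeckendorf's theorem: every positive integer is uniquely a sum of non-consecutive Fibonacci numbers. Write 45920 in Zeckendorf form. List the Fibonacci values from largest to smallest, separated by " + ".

Greedily peel off the largest Fibonacci term at each step:
largest Fibonacci ≤ 45920 is 28657; 45920 − 28657 = 17263
largest Fibonacci ≤ 17263 is 10946; 17263 − 10946 = 6317
largest Fibonacci ≤ 6317 is 4181; 6317 − 4181 = 2136
largest Fibonacci ≤ 2136 is 1597; 2136 − 1597 = 539
largest Fibonacci ≤ 539 is 377; 539 − 377 = 162
largest Fibonacci ≤ 162 is 144; 162 − 144 = 18
largest Fibonacci ≤ 18 is 13; 18 − 13 = 5
largest Fibonacci ≤ 5 is 5; 5 − 5 = 0
So 45920 = 28657 + 10946 + 4181 + 1597 + 377 + 144 + 13 + 5, with no two terms consecutive in the sequence.

28657 + 10946 + 4181 + 1597 + 377 + 144 + 13 + 5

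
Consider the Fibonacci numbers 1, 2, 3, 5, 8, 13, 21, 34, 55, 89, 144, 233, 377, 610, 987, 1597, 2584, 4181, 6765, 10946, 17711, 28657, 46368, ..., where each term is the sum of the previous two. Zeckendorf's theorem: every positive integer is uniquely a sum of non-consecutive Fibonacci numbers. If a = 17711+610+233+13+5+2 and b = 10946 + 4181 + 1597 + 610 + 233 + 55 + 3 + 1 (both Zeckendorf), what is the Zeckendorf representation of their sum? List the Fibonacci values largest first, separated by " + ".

The two numbers are 18574 and 17626, so their sum is 36200.
Repeatedly subtract the largest Fibonacci number that fits:
36200: greatest Fibonacci not exceeding it is 28657, leaving 7543
7543: greatest Fibonacci not exceeding it is 6765, leaving 778
778: greatest Fibonacci not exceeding it is 610, leaving 168
168: greatest Fibonacci not exceeding it is 144, leaving 24
24: greatest Fibonacci not exceeding it is 21, leaving 3
3: greatest Fibonacci not exceeding it is 3, leaving 0

28657 + 6765 + 610 + 144 + 21 + 3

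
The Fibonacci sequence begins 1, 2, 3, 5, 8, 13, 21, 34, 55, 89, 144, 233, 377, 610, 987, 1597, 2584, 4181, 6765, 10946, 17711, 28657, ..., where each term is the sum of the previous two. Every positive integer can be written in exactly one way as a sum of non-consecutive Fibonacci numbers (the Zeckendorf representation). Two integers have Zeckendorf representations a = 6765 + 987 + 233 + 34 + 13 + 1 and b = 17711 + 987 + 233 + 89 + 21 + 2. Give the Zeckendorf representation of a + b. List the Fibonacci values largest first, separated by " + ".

17711 + 6765 + 2584 + 13 + 3

The two numbers are 8033 and 19043, so their sum is 27076.
Repeatedly subtract the largest Fibonacci number that fits:
27076 − 17711 = 9365
9365 − 6765 = 2600
2600 − 2584 = 16
16 − 13 = 3
3 − 3 = 0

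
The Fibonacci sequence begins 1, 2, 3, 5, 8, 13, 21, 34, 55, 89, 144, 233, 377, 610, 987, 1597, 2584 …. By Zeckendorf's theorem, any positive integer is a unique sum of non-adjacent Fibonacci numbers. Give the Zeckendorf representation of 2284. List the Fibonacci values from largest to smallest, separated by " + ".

1597 + 610 + 55 + 21 + 1

take 1597 (≤ 2284); 2284 − 1597 = 687
take 610 (≤ 687); 687 − 610 = 77
take 55 (≤ 77); 77 − 55 = 22
take 21 (≤ 22); 22 − 21 = 1
take 1 (≤ 1); 1 − 1 = 0
So 2284 = 1597 + 610 + 55 + 21 + 1, with no two terms consecutive in the sequence.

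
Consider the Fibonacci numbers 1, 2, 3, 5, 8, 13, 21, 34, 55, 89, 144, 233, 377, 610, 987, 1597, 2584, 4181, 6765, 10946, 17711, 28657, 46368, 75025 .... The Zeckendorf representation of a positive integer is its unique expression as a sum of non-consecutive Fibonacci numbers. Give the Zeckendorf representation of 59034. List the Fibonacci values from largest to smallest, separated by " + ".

largest Fibonacci ≤ 59034 is 46368; 59034 − 46368 = 12666
largest Fibonacci ≤ 12666 is 10946; 12666 − 10946 = 1720
largest Fibonacci ≤ 1720 is 1597; 1720 − 1597 = 123
largest Fibonacci ≤ 123 is 89; 123 − 89 = 34
largest Fibonacci ≤ 34 is 34; 34 − 34 = 0
So 59034 = 46368 + 10946 + 1597 + 89 + 34, with no two terms consecutive in the sequence.

46368 + 10946 + 1597 + 89 + 34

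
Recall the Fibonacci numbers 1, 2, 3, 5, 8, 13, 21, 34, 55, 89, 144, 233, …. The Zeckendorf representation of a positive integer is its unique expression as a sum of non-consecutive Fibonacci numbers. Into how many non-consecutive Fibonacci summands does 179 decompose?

179: greatest Fibonacci not exceeding it is 144, leaving 35
35: greatest Fibonacci not exceeding it is 34, leaving 1
1: greatest Fibonacci not exceeding it is 1, leaving 0
179 = 144 + 34 + 1, which has 3 terms.

3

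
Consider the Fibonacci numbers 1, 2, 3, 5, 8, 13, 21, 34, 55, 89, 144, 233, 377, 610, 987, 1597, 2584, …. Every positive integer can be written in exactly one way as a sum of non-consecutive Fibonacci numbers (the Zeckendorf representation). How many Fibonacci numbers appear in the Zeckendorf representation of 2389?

6

2389: greatest Fibonacci not exceeding it is 1597, leaving 792
792: greatest Fibonacci not exceeding it is 610, leaving 182
182: greatest Fibonacci not exceeding it is 144, leaving 38
38: greatest Fibonacci not exceeding it is 34, leaving 4
4: greatest Fibonacci not exceeding it is 3, leaving 1
1: greatest Fibonacci not exceeding it is 1, leaving 0
2389 = 1597 + 610 + 144 + 34 + 3 + 1, which has 6 terms.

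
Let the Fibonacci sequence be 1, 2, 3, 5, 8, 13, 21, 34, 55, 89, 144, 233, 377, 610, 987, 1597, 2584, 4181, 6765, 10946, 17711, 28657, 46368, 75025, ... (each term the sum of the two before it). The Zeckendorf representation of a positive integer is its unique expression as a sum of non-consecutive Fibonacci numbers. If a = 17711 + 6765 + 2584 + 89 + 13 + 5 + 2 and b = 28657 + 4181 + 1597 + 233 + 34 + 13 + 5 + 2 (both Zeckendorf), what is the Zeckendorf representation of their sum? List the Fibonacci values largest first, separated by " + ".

The two numbers are 27169 and 34722, so their sum is 61891.
Greedy algorithm:
61891: greatest Fibonacci not exceeding it is 46368, leaving 15523
15523: greatest Fibonacci not exceeding it is 10946, leaving 4577
4577: greatest Fibonacci not exceeding it is 4181, leaving 396
396: greatest Fibonacci not exceeding it is 377, leaving 19
19: greatest Fibonacci not exceeding it is 13, leaving 6
6: greatest Fibonacci not exceeding it is 5, leaving 1
1: greatest Fibonacci not exceeding it is 1, leaving 0

46368 + 10946 + 4181 + 377 + 13 + 5 + 1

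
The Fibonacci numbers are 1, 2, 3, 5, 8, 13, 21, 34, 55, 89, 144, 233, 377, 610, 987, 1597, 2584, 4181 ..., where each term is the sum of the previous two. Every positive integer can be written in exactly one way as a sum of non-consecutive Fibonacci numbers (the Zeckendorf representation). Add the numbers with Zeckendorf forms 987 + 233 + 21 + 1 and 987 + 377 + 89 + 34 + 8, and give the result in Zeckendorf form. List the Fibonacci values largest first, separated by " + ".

The two numbers are 1242 and 1495, so their sum is 2737.
2584 ≤ 2737 < 4181, so take 2584; remainder 153
144 ≤ 153 < 233, so take 144; remainder 9
8 ≤ 9 < 13, so take 8; remainder 1
1 ≤ 1 < 2, so take 1; remainder 0

2584 + 144 + 8 + 1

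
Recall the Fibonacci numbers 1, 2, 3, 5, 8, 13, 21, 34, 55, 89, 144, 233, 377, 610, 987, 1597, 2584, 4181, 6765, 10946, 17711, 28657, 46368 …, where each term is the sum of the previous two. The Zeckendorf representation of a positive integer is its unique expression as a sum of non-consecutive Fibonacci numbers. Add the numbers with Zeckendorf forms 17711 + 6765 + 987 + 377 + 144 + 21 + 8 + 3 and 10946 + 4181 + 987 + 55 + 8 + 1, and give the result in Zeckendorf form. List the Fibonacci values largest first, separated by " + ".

28657 + 10946 + 2584 + 5 + 2

The two numbers are 26016 and 16178, so their sum is 42194.
subtract 28657 from 42194: 13537 remains
subtract 10946 from 13537: 2591 remains
subtract 2584 from 2591: 7 remains
subtract 5 from 7: 2 remains
subtract 2 from 2: 0 remains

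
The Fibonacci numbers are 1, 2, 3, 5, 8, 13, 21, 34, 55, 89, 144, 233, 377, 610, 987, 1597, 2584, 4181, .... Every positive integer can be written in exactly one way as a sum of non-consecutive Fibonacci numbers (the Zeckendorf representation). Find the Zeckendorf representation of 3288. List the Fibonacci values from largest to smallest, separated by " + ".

2584 + 610 + 89 + 5

Repeatedly subtract the largest Fibonacci number that fits:
2584 ≤ 3288 < 4181, so take 2584; remainder 704
610 ≤ 704 < 987, so take 610; remainder 94
89 ≤ 94 < 144, so take 89; remainder 5
5 ≤ 5 < 8, so take 5; remainder 0
So 3288 = 2584 + 610 + 89 + 5, with no two terms consecutive in the sequence.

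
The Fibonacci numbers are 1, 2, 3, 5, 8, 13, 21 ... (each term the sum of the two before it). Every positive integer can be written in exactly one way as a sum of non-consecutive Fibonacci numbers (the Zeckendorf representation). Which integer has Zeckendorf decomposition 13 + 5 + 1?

13 + 5 + 1 = 19.

19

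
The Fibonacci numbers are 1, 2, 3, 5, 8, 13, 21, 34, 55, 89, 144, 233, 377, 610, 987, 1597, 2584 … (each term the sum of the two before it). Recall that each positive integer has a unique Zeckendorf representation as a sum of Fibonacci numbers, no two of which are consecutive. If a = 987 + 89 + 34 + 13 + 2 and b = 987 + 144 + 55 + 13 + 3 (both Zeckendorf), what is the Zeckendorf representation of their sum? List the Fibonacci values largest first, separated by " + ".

The two numbers are 1125 and 1202, so their sum is 2327.
Greedily peel off the largest Fibonacci term at each step:
take 1597 (≤ 2327); 2327 − 1597 = 730
take 610 (≤ 730); 730 − 610 = 120
take 89 (≤ 120); 120 − 89 = 31
take 21 (≤ 31); 31 − 21 = 10
take 8 (≤ 10); 10 − 8 = 2
take 2 (≤ 2); 2 − 2 = 0

1597 + 610 + 89 + 21 + 8 + 2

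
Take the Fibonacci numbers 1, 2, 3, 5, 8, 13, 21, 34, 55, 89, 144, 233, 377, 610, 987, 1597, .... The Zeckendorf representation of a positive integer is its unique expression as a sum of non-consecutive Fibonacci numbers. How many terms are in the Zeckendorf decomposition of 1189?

4

subtract 987 from 1189: 202 remains
subtract 144 from 202: 58 remains
subtract 55 from 58: 3 remains
subtract 3 from 3: 0 remains
1189 = 987 + 144 + 55 + 3, which has 4 terms.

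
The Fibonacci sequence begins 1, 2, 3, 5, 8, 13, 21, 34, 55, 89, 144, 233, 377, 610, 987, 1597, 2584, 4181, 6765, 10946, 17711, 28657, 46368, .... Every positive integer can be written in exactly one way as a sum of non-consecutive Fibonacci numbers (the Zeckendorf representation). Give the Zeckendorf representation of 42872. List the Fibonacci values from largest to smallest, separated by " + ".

28657 + 10946 + 2584 + 610 + 55 + 13 + 5 + 2

Greedy algorithm:
subtract 28657 from 42872: 14215 remains
subtract 10946 from 14215: 3269 remains
subtract 2584 from 3269: 685 remains
subtract 610 from 685: 75 remains
subtract 55 from 75: 20 remains
subtract 13 from 20: 7 remains
subtract 5 from 7: 2 remains
subtract 2 from 2: 0 remains
So 42872 = 28657 + 10946 + 2584 + 610 + 55 + 13 + 5 + 2, with no two terms consecutive in the sequence.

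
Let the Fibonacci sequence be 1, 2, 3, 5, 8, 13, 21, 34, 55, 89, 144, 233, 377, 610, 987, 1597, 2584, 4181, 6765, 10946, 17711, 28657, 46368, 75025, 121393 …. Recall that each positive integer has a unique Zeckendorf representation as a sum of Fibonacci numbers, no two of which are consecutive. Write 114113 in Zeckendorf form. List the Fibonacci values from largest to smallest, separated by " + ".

75025 + 28657 + 6765 + 2584 + 987 + 89 + 5 + 1

Repeatedly subtract the largest Fibonacci number that fits:
largest Fibonacci ≤ 114113 is 75025; 114113 − 75025 = 39088
largest Fibonacci ≤ 39088 is 28657; 39088 − 28657 = 10431
largest Fibonacci ≤ 10431 is 6765; 10431 − 6765 = 3666
largest Fibonacci ≤ 3666 is 2584; 3666 − 2584 = 1082
largest Fibonacci ≤ 1082 is 987; 1082 − 987 = 95
largest Fibonacci ≤ 95 is 89; 95 − 89 = 6
largest Fibonacci ≤ 6 is 5; 6 − 5 = 1
largest Fibonacci ≤ 1 is 1; 1 − 1 = 0
So 114113 = 75025 + 28657 + 6765 + 2584 + 987 + 89 + 5 + 1, with no two terms consecutive in the sequence.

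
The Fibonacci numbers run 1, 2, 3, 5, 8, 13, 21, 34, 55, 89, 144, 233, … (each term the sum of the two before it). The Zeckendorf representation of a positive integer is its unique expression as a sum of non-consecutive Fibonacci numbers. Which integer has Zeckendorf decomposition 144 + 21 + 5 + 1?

144 + 21 + 5 + 1 = 171.

171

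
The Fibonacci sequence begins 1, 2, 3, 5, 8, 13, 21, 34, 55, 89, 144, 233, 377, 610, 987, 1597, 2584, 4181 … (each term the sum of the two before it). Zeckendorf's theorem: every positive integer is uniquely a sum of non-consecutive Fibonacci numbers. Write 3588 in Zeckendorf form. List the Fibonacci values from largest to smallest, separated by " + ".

2584 + 987 + 13 + 3 + 1

Repeatedly subtract the largest Fibonacci number that fits:
3588 − 2584 = 1004
1004 − 987 = 17
17 − 13 = 4
4 − 3 = 1
1 − 1 = 0
So 3588 = 2584 + 987 + 13 + 3 + 1, with no two terms consecutive in the sequence.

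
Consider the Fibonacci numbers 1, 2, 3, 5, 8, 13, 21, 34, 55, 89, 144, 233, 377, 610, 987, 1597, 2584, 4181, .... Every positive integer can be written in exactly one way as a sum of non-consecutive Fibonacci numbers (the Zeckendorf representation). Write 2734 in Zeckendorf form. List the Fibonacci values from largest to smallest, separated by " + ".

Repeatedly subtract the largest Fibonacci number that fits:
largest Fibonacci ≤ 2734 is 2584; 2734 − 2584 = 150
largest Fibonacci ≤ 150 is 144; 150 − 144 = 6
largest Fibonacci ≤ 6 is 5; 6 − 5 = 1
largest Fibonacci ≤ 1 is 1; 1 − 1 = 0
So 2734 = 2584 + 144 + 5 + 1, with no two terms consecutive in the sequence.

2584 + 144 + 5 + 1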